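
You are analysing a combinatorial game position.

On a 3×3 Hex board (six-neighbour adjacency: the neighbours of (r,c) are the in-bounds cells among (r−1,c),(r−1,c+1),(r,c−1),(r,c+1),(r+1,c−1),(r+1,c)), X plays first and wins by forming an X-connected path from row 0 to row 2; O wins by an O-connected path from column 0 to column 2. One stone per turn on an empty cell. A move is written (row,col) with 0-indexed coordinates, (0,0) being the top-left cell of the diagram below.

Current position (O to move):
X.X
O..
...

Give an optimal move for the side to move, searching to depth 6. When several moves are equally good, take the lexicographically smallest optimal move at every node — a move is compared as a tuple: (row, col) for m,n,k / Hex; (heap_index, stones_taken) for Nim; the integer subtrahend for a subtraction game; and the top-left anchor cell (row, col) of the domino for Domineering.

O's best at [X.X/O../...]: (2,1)

[X.X/O../...] O move#1: (0,1):-1/XOX/O../..., (1,1):-1/X.X/OO./..., (1,2):-1/X.X/O.O/..., (2,0):-1/X.X/O../O.., (2,1):+1/X.X/O../.O.*, (2,2):-1/X.X/O../..O
[X.X/O../.O.] X move#2: (0,1):-1/XXX/O../.O.*, (1,1):-1/X.X/OX./.O., (1,2):-1/X.X/O.X/.O., (2,0):-1/X.X/O../XO., (2,2):-1/X.X/O../.OX
[XXX/O../.O.] O move#3: (1,1):+1/XXX/OO./.O.*, (1,2):+1/XXX/O.O/.O., (2,0):+1/XXX/O../OO., (2,2):+1/XXX/O../.OO
[XXX/OO./.O.] X move#4: (1,2):-1/XXX/OOX/.O.*, (2,0):-1/XXX/OO./XO., (2,2):-1/XXX/OO./.OX
[XXX/OOX/.O.] O move#5: (2,0):-1/XXX/OOX/OO., (2,2):+1/XXX/OOX/.OO*
[XXX/OOX/.OO] end (terminal -1, X#6); searched X.X/O../... to 6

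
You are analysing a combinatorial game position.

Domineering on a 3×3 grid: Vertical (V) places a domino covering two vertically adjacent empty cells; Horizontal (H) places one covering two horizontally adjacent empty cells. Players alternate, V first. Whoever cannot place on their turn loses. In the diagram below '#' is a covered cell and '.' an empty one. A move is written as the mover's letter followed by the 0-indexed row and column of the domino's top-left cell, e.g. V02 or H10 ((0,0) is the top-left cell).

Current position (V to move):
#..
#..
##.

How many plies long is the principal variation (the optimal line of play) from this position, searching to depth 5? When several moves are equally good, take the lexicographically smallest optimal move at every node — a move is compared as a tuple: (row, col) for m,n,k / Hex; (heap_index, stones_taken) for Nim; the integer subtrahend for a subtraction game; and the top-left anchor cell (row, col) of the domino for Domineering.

[#../#../##.] V move#1: V01:+1/##./##./##.*, V02:+1/#.#/#.#/##., V12:-1/#../#.#/###
[##./##./##.] end (terminal -1, H#2); searched #../#../##. to 5

PV length from [#../#../##.]: 1 ply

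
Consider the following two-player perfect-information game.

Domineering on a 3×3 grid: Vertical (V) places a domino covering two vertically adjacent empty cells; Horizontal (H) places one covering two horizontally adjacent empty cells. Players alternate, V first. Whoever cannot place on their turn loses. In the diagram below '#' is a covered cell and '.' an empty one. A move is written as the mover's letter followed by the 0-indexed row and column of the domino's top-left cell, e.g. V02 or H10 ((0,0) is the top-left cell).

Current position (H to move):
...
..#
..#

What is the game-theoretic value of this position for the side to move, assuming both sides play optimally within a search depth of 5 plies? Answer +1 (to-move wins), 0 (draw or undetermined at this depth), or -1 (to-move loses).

value(.../..#/..#, H) = +1

ply 1, H at .../..#/..# | H00=-1→##./..#/..#; H01=-1→.##/..#/..#; H10=+1→.../###/..#*; H20=-1→.../..#/###
ply 2: .../###/..# is terminal -1 (V); from .../..#/..# depth 5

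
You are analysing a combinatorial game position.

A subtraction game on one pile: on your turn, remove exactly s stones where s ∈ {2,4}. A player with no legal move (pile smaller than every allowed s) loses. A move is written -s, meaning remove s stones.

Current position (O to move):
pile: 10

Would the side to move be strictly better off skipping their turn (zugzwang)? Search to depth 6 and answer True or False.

p1 O@[10]: -2[8]-1 -4[6]+1*
p2 X@[6]: -2[4]-1* -4[2]-1
p3 O@[4]: -2[2]-1 -4[0]+1*
p4 X@[0] terminal -1; root [10] d6
if O skipped the turn, X would face:
~ p1 X@[10]: -2[8]-1 -4[6]+1*
~ p2 O@[6]: -2[4]-1* -4[2]-1
~ p3 X@[4]: -2[2]-1 -4[0]+1*
~ p4 O@[0] terminal -1; root [10] d6
compare (O): move=+1 vs pass=-1

zugzwang(10, O) = False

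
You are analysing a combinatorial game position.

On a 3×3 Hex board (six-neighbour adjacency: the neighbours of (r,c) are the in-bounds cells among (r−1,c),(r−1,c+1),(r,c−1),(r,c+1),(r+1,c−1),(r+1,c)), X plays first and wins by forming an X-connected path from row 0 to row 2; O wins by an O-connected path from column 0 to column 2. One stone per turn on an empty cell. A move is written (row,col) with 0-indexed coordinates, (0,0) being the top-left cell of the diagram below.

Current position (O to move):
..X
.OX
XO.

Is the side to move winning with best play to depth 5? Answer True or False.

[..X/.OX/XO.] O move#1: (0,0):-1/O.X/.OX/XO.*, (0,1):-1/.OX/.OX/XO., (1,0):-1/..X/OOX/XO., (2,2):-1/..X/.OX/XOO
[O.X/.OX/XO.] X move#2: (0,1):+1/OXX/.OX/XO.*, (1,0):+1/O.X/XOX/XO., (2,2):+1/O.X/.OX/XOX
[OXX/.OX/XO.] O move#3: (1,0):-1/OXX/OOX/XO.*, (2,2):-1/OXX/.OX/XOO
[OXX/OOX/XO.] X move#4: (2,2):+1/OXX/OOX/XOX*
[OXX/OOX/XOX] end (terminal -1, O#5); searched ..X/.OX/XO. to 5

O winning at [..X/.OX/XO.]: False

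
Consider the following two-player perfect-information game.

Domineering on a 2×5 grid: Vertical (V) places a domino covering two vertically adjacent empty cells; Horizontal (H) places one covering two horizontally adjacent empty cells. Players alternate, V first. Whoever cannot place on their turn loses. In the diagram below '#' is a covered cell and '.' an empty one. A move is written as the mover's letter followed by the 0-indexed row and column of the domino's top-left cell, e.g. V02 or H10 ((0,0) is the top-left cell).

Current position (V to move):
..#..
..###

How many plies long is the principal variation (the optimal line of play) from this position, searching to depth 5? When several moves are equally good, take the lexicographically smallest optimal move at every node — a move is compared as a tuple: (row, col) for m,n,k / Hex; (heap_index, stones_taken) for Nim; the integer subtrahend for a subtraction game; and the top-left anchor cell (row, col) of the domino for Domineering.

ply 1, V at ..#../..### | V00=+1→#.#../#.###*; V01=+1→.##../.####
ply 2, H at #.#../#.### | H03=-1→#.###/#.###*
ply 3, V at #.###/#.### | V01=+1→#####/#####*
ply 4: #####/##### is terminal -1 (H); from ..#../..### depth 5

PV length from [..#../..###]: 3 plies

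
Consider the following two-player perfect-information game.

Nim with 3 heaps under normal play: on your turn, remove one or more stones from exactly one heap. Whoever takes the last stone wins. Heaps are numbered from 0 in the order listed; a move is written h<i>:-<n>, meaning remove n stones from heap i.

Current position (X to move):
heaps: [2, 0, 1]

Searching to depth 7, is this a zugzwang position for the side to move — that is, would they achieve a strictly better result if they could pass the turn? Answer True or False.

p1 X@[(2,0,1)]: h0:-1[(1,0,1)]+1* h0:-2[(0,0,1)]-1 h2:-1[(2,0,0)]-1
p2 O@[(1,0,1)]: h0:-1[(0,0,1)]-1* h2:-1[(1,0,0)]-1
p3 X@[(0,0,1)]: h2:-1[(0,0,0)]+1*
p4 O@[(0,0,0)] terminal -1; root [(2,0,1)] d7
pass branch (O moves first from the same position):
  | p1 O@[(2,0,1)]: h0:-1[(1,0,1)]+1* h0:-2[(0,0,1)]-1 h2:-1[(2,0,0)]-1
  | p2 X@[(1,0,1)]: h0:-1[(0,0,1)]-1* h2:-1[(1,0,0)]-1
  | p3 O@[(0,0,1)]: h2:-1[(0,0,0)]+1*
  | p4 X@[(0,0,0)] terminal -1; root [(2,0,1)] d7
X moving scores +1; X passing scores -1

zugzwang((2,0,1), X) = False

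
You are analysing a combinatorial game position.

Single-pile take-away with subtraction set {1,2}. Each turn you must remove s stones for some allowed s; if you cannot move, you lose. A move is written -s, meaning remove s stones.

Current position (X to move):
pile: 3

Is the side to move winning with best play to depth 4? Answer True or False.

ply 1, X at 3 | -1=-1→2*; -2=-1→1
ply 2, O at 2 | -1=-1→1; -2=+1→0*
ply 3: 0 is terminal -1 (X); from 3 depth 4

X winning at [3]: False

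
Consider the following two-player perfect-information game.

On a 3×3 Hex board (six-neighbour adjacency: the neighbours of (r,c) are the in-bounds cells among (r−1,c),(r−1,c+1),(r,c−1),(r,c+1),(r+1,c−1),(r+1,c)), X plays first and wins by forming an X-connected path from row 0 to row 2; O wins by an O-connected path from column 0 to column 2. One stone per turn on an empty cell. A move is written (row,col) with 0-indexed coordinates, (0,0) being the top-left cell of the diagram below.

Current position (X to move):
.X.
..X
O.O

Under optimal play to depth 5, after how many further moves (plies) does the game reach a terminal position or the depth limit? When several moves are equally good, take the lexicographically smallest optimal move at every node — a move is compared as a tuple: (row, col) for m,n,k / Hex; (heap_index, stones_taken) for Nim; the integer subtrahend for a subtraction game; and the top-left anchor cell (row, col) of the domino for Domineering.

PV length from [.X./..X/O.O]: 3 plies

[.X./..X/O.O] X move#1: (0,0):-1/XX./..X/O.O, (0,2):-1/.XX/..X/O.O, (1,0):-1/.X./X.X/O.O, (1,1):-1/.X./.XX/O.O, (2,1):+1/.X./..X/OXO*
[.X./..X/OXO] O move#2: (0,0):-1/OX./..X/OXO*, (0,2):-1/.XO/..X/OXO, (1,0):-1/.X./O.X/OXO, (1,1):-1/.X./.OX/OXO
[OX./..X/OXO] X move#3: (0,2):+1/OXX/..X/OXO*, (1,0):+1/OX./X.X/OXO, (1,1):+1/OX./.XX/OXO
[OXX/..X/OXO] end (terminal -1, O#4); searched .X./..X/O.O to 5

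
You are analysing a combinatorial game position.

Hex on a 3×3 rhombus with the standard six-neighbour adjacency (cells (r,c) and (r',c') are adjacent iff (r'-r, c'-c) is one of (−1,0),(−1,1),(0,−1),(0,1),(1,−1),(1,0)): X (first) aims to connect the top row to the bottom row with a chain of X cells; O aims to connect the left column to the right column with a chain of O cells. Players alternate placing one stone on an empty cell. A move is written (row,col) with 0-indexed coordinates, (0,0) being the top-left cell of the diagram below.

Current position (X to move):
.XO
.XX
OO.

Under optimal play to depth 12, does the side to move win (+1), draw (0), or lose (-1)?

[.XO/.XX/OO.] X move#1: (0,0):-1/XXO/.XX/OO., (1,0):-1/.XO/XXX/OO., (2,2):+1/.XO/.XX/OOX*
[.XO/.XX/OOX] end (terminal -1, O#2); searched .XO/.XX/OO. to 12

value(.XO/.XX/OO., X) = +1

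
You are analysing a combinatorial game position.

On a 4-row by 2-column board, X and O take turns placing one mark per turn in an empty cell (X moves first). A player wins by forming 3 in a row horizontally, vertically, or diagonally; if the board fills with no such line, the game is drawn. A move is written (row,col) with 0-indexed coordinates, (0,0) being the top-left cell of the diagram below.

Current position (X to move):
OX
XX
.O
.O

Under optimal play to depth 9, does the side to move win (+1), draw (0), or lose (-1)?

[OX/XX/.O/.O] X move#1: (2,0):+0/OX/XX/XO/.O*, (3,0):+0/OX/XX/.O/XO
[OX/XX/XO/.O] O move#2: (3,0):+0/OX/XX/XO/OO*
[OX/XX/XO/OO] end (terminal +0, X#3); searched OX/XX/.O/.O to 9

value(OX/XX/.O/.O, X) = 0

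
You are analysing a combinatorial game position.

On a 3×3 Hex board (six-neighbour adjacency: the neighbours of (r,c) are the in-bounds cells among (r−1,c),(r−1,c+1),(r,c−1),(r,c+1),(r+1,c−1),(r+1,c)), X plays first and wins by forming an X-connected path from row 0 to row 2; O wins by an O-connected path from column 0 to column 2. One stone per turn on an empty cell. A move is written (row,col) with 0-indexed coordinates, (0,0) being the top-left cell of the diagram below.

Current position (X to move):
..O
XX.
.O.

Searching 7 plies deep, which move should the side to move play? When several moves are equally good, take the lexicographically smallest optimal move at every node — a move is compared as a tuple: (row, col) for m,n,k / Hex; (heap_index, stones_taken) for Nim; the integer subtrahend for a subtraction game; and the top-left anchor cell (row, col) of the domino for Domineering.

X's best at [..O/XX./.O.]: (1,2)

p1 X@[..O/XX./.O.]: (0,0)[X.O/XX./.O.]-1 (0,1)[.XO/XX./.O.]-1 (1,2)[..O/XXX/.O.]+1* (2,0)[..O/XX./XO.]+1 (2,2)[..O/XX./.OX]+1
p2 O@[..O/XXX/.O.]: (0,0)[O.O/XXX/.O.]-1* (0,1)[.OO/XXX/.O.]-1 (2,0)[..O/XXX/OO.]-1 (2,2)[..O/XXX/.OO]-1
p3 X@[O.O/XXX/.O.]: (0,1)[OXO/XXX/.O.]+1* (2,0)[O.O/XXX/XO.]-1 (2,2)[O.O/XXX/.OX]-1
p4 O@[OXO/XXX/.O.]: (2,0)[OXO/XXX/OO.]-1* (2,2)[OXO/XXX/.OO]-1
p5 X@[OXO/XXX/OO.]: (2,2)[OXO/XXX/OOX]+1*
p6 O@[OXO/XXX/OOX] terminal -1; root [..O/XX./.O.] d7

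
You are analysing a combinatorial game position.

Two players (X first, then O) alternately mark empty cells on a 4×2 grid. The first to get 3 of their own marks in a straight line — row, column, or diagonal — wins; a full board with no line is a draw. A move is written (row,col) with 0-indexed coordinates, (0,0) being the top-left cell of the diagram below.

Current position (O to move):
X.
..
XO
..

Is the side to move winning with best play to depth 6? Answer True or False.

ply 1, O at X./../XO/.. | (0,1)=-1→XO/../XO/..; (1,0)=+0→X./O./XO/..*; (1,1)=-1→X./.O/XO/..; (3,0)=-1→X./../XO/O.; (3,1)=-1→X./../XO/.O
ply 2, X at X./O./XO/.. | (0,1)=+0→XX/O./XO/..*; (1,1)=+0→X./OX/XO/..; (3,0)=-1→X./O./XO/X.; (3,1)=+0→X./O./XO/.X
ply 3, O at XX/O./XO/.. | (1,1)=+0→XX/OO/XO/..*; (3,0)=+0→XX/O./XO/O.; (3,1)=+0→XX/O./XO/.O
ply 4, X at XX/OO/XO/.. | (3,0)=-1→XX/OO/XO/X.; (3,1)=+0→XX/OO/XO/.X*
ply 5, O at XX/OO/XO/.X | (3,0)=+0→XX/OO/XO/OX*
ply 6: XX/OO/XO/OX is terminal +0 (X); from X./../XO/.. depth 6

O winning at [X./../XO/..]: False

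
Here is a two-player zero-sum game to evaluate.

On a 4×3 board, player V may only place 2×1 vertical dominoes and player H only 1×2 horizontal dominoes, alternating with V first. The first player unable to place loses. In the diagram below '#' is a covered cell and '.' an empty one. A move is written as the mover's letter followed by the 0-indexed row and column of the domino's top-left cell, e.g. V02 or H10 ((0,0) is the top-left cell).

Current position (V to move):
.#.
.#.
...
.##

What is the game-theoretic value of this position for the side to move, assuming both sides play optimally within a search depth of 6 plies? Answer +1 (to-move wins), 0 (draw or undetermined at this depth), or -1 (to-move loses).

value(.#./.#./.../.##, V) = +1

[.#./.#./.../.##] V move#1: V00:+1/##./##./.../.##*, V02:+1/.##/.##/.../.##, V10:+1/.#./##./#../.##, V12:+1/.#./.##/..#/.##, V20:+1/.#./.#./#../###
[##./##./.../.##] H move#2: H20:-1/##./##./##./.##*, H21:-1/##./##./.##/.##
[##./##./##./.##] V move#3: V02:+1/###/###/##./.##*, V12:+1/##./###/###/.##
[###/###/##./.##] end (terminal -1, H#4); searched .#./.#./.../.## to 6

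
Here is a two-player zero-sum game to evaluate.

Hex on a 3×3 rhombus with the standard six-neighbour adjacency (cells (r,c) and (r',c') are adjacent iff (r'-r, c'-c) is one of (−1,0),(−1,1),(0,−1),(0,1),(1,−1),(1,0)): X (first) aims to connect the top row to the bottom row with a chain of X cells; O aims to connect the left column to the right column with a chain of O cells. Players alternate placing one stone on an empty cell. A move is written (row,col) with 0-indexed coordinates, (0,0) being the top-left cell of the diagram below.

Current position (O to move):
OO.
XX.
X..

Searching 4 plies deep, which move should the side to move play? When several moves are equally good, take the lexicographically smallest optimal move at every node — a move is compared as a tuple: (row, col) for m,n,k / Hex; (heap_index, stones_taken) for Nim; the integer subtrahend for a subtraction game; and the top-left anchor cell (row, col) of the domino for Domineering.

O's best at [OO./XX./X..]: (0,2)

p1 O@[OO./XX./X..]: (0,2)[OOO/XX./X..]+1* (1,2)[OO./XXO/X..]-1 (2,1)[OO./XX./XO.]-1 (2,2)[OO./XX./X.O]-1
p2 X@[OOO/XX./X..] terminal -1; root [OO./XX./X..] d4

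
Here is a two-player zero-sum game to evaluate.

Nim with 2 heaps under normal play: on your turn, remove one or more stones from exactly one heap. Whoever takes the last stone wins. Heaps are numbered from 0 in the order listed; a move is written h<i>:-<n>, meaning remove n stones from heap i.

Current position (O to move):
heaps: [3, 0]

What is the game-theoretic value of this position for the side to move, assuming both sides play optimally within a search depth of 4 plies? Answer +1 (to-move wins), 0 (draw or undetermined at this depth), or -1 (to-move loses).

p1 O@[(3,0)]: h0:-1[(2,0)]-1 h0:-2[(1,0)]-1 h0:-3[(0,0)]+1*
p2 X@[(0,0)] terminal -1; root [(3,0)] d4

value((3,0), O) = +1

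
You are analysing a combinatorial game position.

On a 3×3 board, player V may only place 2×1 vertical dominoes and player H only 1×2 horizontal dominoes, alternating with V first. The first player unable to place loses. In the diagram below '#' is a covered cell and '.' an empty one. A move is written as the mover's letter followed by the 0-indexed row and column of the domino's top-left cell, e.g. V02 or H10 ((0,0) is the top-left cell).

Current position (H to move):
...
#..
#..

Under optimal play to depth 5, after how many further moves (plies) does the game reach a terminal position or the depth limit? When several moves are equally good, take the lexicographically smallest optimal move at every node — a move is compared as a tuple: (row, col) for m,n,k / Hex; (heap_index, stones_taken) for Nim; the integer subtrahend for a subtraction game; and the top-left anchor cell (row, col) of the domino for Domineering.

[.../#../#..] H move#1: H00:-1/##./#../#.., H01:-1/.##/#../#.., H11:+1/.../###/#..*, H21:-1/.../#../###
[.../###/#..] end (terminal -1, V#2); searched .../#../#.. to 5

PV length from [.../#../#..]: 1 ply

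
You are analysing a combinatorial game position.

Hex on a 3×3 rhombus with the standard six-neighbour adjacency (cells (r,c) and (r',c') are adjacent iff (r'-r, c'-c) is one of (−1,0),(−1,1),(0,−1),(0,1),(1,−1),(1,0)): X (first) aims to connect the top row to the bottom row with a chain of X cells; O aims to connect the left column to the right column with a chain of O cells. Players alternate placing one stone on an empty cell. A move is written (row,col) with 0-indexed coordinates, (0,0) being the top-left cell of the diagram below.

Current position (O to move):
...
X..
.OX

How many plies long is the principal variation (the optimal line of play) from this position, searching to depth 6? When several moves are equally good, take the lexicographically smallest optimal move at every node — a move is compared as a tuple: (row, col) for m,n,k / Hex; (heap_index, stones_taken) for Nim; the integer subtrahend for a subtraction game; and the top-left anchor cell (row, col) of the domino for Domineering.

PV length from [.../X../.OX]: 6 plies

[.../X../.OX] O move#1: (0,0):-1/O../X../.OX*, (0,1):-1/.O./X../.OX, (0,2):-1/..O/X../.OX, (1,1):-1/.../XO./.OX, (1,2):-1/.../X.O/.OX, (2,0):-1/.../X../OOX
[O../X../.OX] X move#2: (0,1):+1/OX./X../.OX*, (0,2):+1/O.X/X../.OX, (1,1):+1/O../XX./.OX, (1,2):+1/O../X.X/.OX, (2,0):+1/O../X../XOX
[OX./X../.OX] O move#3: (0,2):-1/OXO/X../.OX*, (1,1):-1/OX./XO./.OX, (1,2):-1/OX./X.O/.OX, (2,0):-1/OX./X../OOX
[OXO/X../.OX] X move#4: (1,1):+1/OXO/XX./.OX*, (1,2):+1/OXO/X.X/.OX, (2,0):+1/OXO/X../XOX
[OXO/XX./.OX] O move#5: (1,2):-1/OXO/XXO/.OX*, (2,0):-1/OXO/XX./OOX
[OXO/XXO/.OX] X move#6: (2,0):+1/OXO/XXO/XOX*
[OXO/XXO/XOX] end (terminal -1, O#7); searched .../X../.OX to 6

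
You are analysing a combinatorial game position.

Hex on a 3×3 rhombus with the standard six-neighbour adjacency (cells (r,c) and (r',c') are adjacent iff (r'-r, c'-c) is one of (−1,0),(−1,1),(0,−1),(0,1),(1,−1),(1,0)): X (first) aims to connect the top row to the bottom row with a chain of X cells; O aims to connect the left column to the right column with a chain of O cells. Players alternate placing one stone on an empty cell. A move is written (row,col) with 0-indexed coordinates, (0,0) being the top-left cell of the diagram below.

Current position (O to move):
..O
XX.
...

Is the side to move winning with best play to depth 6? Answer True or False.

O winning at [..O/XX./...]: False

[..O/XX./...] O move#1: (0,0):-1/O.O/XX./...*, (0,1):-1/.OO/XX./..., (1,2):-1/..O/XXO/..., (2,0):-1/..O/XX./O.., (2,1):-1/..O/XX./.O., (2,2):-1/..O/XX./..O
[O.O/XX./...] X move#2: (0,1):+1/OXO/XX./...*, (1,2):-1/O.O/XXX/..., (2,0):-1/O.O/XX./X.., (2,1):-1/O.O/XX./.X., (2,2):-1/O.O/XX./..X
[OXO/XX./...] O move#3: (1,2):-1/OXO/XXO/...*, (2,0):-1/OXO/XX./O.., (2,1):-1/OXO/XX./.O., (2,2):-1/OXO/XX./..O
[OXO/XXO/...] X move#4: (2,0):+1/OXO/XXO/X..*, (2,1):+1/OXO/XXO/.X., (2,2):+1/OXO/XXO/..X
[OXO/XXO/X..] end (terminal -1, O#5); searched ..O/XX./... to 6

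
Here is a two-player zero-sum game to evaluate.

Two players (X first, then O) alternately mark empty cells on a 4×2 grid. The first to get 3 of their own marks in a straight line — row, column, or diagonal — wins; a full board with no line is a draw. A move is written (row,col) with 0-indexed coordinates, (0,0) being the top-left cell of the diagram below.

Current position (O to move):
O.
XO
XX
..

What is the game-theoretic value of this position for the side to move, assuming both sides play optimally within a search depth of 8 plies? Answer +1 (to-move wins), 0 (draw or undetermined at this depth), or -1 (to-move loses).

value(O./XO/XX/.., O) = 0

p1 O@[O./XO/XX/..]: (0,1)[OO/XO/XX/..]-1 (3,0)[O./XO/XX/O.]+0* (3,1)[O./XO/XX/.O]-1
p2 X@[O./XO/XX/O.]: (0,1)[OX/XO/XX/O.]+0* (3,1)[O./XO/XX/OX]+0
p3 O@[OX/XO/XX/O.]: (3,1)[OX/XO/XX/OO]+0*
p4 X@[OX/XO/XX/OO] terminal +0; root [O./XO/XX/..] d8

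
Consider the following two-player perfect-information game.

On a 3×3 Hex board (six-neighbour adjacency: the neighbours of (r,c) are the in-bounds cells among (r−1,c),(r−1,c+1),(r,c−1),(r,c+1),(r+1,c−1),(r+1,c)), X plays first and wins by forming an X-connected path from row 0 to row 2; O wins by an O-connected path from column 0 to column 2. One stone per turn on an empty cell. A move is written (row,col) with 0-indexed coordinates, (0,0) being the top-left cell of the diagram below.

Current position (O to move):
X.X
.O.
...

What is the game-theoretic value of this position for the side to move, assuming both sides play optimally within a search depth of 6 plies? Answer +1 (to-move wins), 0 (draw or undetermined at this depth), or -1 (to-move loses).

value(X.X/.O./..., O) = +1

ply 1, O at X.X/.O./... | (0,1)=-1→XOX/.O./...; (1,0)=-1→X.X/OO./...; (1,2)=+1→X.X/.OO/...*; (2,0)=-1→X.X/.O./O..; (2,1)=+1→X.X/.O./.O.; (2,2)=+1→X.X/.O./..O
ply 2, X at X.X/.OO/... | (0,1)=-1→XXX/.OO/...*; (1,0)=-1→X.X/XOO/...; (2,0)=-1→X.X/.OO/X..; (2,1)=-1→X.X/.OO/.X.; (2,2)=-1→X.X/.OO/..X
ply 3, O at XXX/.OO/... | (1,0)=+1→XXX/OOO/...*; (2,0)=+1→XXX/.OO/O..; (2,1)=+1→XXX/.OO/.O.; (2,2)=+1→XXX/.OO/..O
ply 4: XXX/OOO/... is terminal -1 (X); from X.X/.O./... depth 6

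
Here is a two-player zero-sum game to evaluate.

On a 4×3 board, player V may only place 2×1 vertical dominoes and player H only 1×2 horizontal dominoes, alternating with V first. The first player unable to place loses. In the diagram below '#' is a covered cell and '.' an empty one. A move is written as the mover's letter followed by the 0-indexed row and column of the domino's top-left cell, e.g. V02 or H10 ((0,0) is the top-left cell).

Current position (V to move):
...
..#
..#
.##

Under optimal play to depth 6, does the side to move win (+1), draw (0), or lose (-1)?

p1 V@[.../..#/..#/.##]: V00[#../#.#/..#/.##]+1* V01[.#./.##/..#/.##]+1 V10[.../#.#/#.#/.##]+1 V11[.../.##/.##/.##]+1 V20[.../..#/#.#/###]-1
p2 H@[#../#.#/..#/.##]: H01[###/#.#/..#/.##]-1* H20[#../#.#/###/.##]-1
p3 V@[###/#.#/..#/.##]: V11[###/###/.##/.##]+1* V20[###/#.#/#.#/###]+1
p4 H@[###/###/.##/.##] terminal -1; root [.../..#/..#/.##] d6

value(.../..#/..#/.##, V) = +1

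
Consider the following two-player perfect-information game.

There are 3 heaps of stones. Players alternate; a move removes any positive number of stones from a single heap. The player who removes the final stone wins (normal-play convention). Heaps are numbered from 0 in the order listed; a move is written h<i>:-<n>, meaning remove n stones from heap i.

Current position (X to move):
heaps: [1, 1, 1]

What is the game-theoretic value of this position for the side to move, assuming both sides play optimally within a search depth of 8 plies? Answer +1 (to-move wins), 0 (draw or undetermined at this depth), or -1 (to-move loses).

[(1,1,1)] X move#1: h0:-1:+1/(0,1,1)*, h1:-1:+1/(1,0,1), h2:-1:+1/(1,1,0)
[(0,1,1)] O move#2: h1:-1:-1/(0,0,1)*, h2:-1:-1/(0,1,0)
[(0,0,1)] X move#3: h2:-1:+1/(0,0,0)*
[(0,0,0)] end (terminal -1, O#4); searched (1,1,1) to 8

value((1,1,1), X) = +1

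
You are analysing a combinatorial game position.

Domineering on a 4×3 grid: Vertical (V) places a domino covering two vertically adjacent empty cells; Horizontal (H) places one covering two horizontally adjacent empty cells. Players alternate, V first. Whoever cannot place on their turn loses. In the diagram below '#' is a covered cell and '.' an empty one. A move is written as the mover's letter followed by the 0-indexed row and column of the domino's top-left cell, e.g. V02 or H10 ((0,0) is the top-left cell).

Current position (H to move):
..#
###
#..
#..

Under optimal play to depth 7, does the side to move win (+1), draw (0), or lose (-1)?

value(..#/###/#../#.., H) = +1

p1 H@[..#/###/#../#..]: H00[###/###/#../#..]-1 H21[..#/###/###/#..]+1* H31[..#/###/#../###]+1
p2 V@[..#/###/###/#..] terminal -1; root [..#/###/#../#..] d7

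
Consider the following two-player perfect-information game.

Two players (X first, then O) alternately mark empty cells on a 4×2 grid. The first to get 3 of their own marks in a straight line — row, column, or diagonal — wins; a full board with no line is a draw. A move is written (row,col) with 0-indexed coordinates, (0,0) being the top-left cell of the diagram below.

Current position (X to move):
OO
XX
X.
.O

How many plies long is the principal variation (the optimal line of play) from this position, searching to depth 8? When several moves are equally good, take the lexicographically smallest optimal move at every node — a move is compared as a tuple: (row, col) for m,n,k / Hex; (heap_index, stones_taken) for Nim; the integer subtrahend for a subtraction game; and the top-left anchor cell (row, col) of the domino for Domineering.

PV length from [OO/XX/X./.O]: 1 ply

p1 X@[OO/XX/X./.O]: (2,1)[OO/XX/XX/.O]+0 (3,0)[OO/XX/X./XO]+1*
p2 O@[OO/XX/X./XO] terminal -1; root [OO/XX/X./.O] d8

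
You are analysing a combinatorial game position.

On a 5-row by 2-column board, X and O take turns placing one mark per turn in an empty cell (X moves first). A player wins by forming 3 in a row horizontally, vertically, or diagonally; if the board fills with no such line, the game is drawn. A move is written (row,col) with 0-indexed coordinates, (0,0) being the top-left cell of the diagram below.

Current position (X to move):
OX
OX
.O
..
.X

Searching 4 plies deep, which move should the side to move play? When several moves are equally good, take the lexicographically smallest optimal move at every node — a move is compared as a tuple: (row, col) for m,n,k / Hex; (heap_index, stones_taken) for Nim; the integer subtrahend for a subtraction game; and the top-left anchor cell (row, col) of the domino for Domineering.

ply 1, X at OX/OX/.O/../.X | (2,0)=+0→OX/OX/XO/../.X*; (3,0)=-1→OX/OX/.O/X./.X; (3,1)=-1→OX/OX/.O/.X/.X; (4,0)=-1→OX/OX/.O/../XX
ply 2, O at OX/OX/XO/../.X | (3,0)=+0→OX/OX/XO/O./.X*; (3,1)=+0→OX/OX/XO/.O/.X; (4,0)=+0→OX/OX/XO/../OX
ply 3, X at OX/OX/XO/O./.X | (3,1)=+0→OX/OX/XO/OX/.X*; (4,0)=+0→OX/OX/XO/O./XX
ply 4, O at OX/OX/XO/OX/.X | (4,0)=+0→OX/OX/XO/OX/OX*
ply 5: OX/OX/XO/OX/OX is terminal +0 (X); from OX/OX/.O/../.X depth 4

X's best at [OX/OX/.O/../.X]: (2,0)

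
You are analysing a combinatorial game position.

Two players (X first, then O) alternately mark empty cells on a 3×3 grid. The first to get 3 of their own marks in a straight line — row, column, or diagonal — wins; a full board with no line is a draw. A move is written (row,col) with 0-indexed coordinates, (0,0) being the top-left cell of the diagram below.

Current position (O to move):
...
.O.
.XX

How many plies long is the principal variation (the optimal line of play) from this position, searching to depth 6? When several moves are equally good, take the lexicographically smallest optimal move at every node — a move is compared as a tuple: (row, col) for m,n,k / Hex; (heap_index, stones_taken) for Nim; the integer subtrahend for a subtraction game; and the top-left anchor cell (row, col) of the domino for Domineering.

p1 O@[.../.O./.XX]: (0,0)[O../.O./.XX]-1 (0,1)[.O./.O./.XX]-1 (0,2)[..O/.O./.XX]-1 (1,0)[.../OO./.XX]-1 (1,2)[.../.OO/.XX]-1 (2,0)[.../.O./OXX]+0*
p2 X@[.../.O./OXX]: (0,0)[X../.O./OXX]-1 (0,1)[.X./.O./OXX]-1 (0,2)[..X/.O./OXX]+0* (1,0)[.../XO./OXX]-1 (1,2)[.../.OX/OXX]-1
p3 O@[..X/.O./OXX]: (0,0)[O.X/.O./OXX]-1 (0,1)[.OX/.O./OXX]-1 (1,0)[..X/OO./OXX]-1 (1,2)[..X/.OO/OXX]+0*
p4 X@[..X/.OO/OXX]: (0,0)[X.X/.OO/OXX]-1 (0,1)[.XX/.OO/OXX]-1 (1,0)[..X/XOO/OXX]+0*
p5 O@[..X/XOO/OXX]: (0,0)[O.X/XOO/OXX]+0* (0,1)[.OX/XOO/OXX]+0
p6 X@[O.X/XOO/OXX]: (0,1)[OXX/XOO/OXX]+0*
p7 O@[OXX/XOO/OXX] terminal +0; root [.../.O./.XX] d6

PV length from [.../.O./.XX]: 6 plies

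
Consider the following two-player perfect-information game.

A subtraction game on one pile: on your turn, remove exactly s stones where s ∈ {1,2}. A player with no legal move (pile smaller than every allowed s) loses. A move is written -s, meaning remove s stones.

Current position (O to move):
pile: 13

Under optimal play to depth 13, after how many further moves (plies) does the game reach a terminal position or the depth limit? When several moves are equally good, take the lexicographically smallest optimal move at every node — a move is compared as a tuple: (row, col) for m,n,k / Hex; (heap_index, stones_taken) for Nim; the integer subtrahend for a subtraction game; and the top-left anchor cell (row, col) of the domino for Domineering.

ply 1, O at 13 | -1=+1→12*; -2=-1→11
ply 2, X at 12 | -1=-1→11*; -2=-1→10
ply 3, O at 11 | -1=-1→10; -2=+1→9*
ply 4, X at 9 | -1=-1→8*; -2=-1→7
ply 5, O at 8 | -1=-1→7; -2=+1→6*
ply 6, X at 6 | -1=-1→5*; -2=-1→4
ply 7, O at 5 | -1=-1→4; -2=+1→3*
ply 8, X at 3 | -1=-1→2*; -2=-1→1
ply 9, O at 2 | -1=-1→1; -2=+1→0*
ply 10: 0 is terminal -1 (X); from 13 depth 13

PV length from [13]: 9 plies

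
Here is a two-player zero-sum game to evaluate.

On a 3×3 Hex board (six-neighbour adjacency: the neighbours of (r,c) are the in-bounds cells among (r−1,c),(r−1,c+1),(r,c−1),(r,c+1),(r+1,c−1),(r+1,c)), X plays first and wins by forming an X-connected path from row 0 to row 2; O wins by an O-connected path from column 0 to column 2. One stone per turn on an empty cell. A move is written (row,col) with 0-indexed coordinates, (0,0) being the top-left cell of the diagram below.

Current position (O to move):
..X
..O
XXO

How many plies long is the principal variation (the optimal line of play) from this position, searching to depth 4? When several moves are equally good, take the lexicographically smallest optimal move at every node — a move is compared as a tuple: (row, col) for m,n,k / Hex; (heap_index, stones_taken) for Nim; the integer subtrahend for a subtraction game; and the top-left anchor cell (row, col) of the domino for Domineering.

[..X/..O/XXO] O move#1: (0,0):-1/O.X/..O/XXO*, (0,1):-1/.OX/..O/XXO, (1,0):-1/..X/O.O/XXO, (1,1):-1/..X/.OO/XXO
[O.X/..O/XXO] X move#2: (0,1):+1/OXX/..O/XXO*, (1,0):+1/O.X/X.O/XXO, (1,1):+1/O.X/.XO/XXO
[OXX/..O/XXO] O move#3: (1,0):-1/OXX/O.O/XXO*, (1,1):-1/OXX/.OO/XXO
[OXX/O.O/XXO] X move#4: (1,1):+1/OXX/OXO/XXO*
[OXX/OXO/XXO] end (terminal -1, O#5); searched ..X/..O/XXO to 4

PV length from [..X/..O/XXO]: 4 plies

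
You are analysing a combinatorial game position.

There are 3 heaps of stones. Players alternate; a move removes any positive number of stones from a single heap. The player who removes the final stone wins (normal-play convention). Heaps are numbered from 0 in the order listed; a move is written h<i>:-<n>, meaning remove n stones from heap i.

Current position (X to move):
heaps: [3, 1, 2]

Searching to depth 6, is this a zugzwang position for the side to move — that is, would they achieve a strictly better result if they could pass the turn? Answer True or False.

zugzwang((3,1,2), X) = True

ply 1, X at (3,1,2) | h0:-1=-1→(2,1,2)*; h0:-2=-1→(1,1,2); h0:-3=-1→(0,1,2); h1:-1=-1→(3,0,2); h2:-1=-1→(3,1,1); h2:-2=-1→(3,1,0)
ply 2, O at (2,1,2) | h0:-1=-1→(1,1,2); h0:-2=-1→(0,1,2); h1:-1=+1→(2,0,2)*; h2:-1=-1→(2,1,1); h2:-2=-1→(2,1,0)
ply 3, X at (2,0,2) | h0:-1=-1→(1,0,2)*; h0:-2=-1→(0,0,2); h2:-1=-1→(2,0,1); h2:-2=-1→(2,0,0)
ply 4, O at (1,0,2) | h0:-1=-1→(0,0,2); h2:-1=+1→(1,0,1)*; h2:-2=-1→(1,0,0)
ply 5, X at (1,0,1) | h0:-1=-1→(0,0,1)*; h2:-1=-1→(1,0,0)
ply 6, O at (0,0,1) | h2:-1=+1→(0,0,0)*
ply 7: (0,0,0) is terminal -1 (X); from (3,1,2) depth 6
suppose X passes — search the same position with O to move:
pass> ply 1, O at (3,1,2) | h0:-1=-1→(2,1,2)*; h0:-2=-1→(1,1,2); h0:-3=-1→(0,1,2); h1:-1=-1→(3,0,2); h2:-1=-1→(3,1,1); h2:-2=-1→(3,1,0)
pass> ply 2, X at (2,1,2) | h0:-1=-1→(1,1,2); h0:-2=-1→(0,1,2); h1:-1=+1→(2,0,2)*; h2:-1=-1→(2,1,1); h2:-2=-1→(2,1,0)
pass> ply 3, O at (2,0,2) | h0:-1=-1→(1,0,2)*; h0:-2=-1→(0,0,2); h2:-1=-1→(2,0,1); h2:-2=-1→(2,0,0)
pass> ply 4, X at (1,0,2) | h0:-1=-1→(0,0,2); h2:-1=+1→(1,0,1)*; h2:-2=-1→(1,0,0)
pass> ply 5, O at (1,0,1) | h0:-1=-1→(0,0,1)*; h2:-1=-1→(1,0,0)
pass> ply 6, X at (0,0,1) | h2:-1=+1→(0,0,0)*
pass> ply 7: (0,0,0) is terminal -1 (O); from (3,1,2) depth 6
for X: play -1, pass +1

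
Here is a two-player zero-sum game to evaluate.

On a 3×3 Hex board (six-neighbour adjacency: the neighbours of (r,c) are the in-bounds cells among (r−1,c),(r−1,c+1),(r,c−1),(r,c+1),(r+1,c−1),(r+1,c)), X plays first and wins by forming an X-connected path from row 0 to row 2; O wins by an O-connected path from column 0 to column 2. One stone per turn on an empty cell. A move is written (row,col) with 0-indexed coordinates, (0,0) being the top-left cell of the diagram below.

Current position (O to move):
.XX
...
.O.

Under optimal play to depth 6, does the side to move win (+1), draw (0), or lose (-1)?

value(.XX/.../.O., O) = +1

ply 1, O at .XX/.../.O. | (0,0)=-1→OXX/.../.O.; (1,0)=+1→.XX/O../.O.*; (1,1)=+1→.XX/.O./.O.; (1,2)=-1→.XX/..O/.O.; (2,0)=+1→.XX/.../OO.; (2,2)=-1→.XX/.../.OO
ply 2, X at .XX/O../.O. | (0,0)=-1→XXX/O../.O.*; (1,1)=-1→.XX/OX./.O.; (1,2)=-1→.XX/O.X/.O.; (2,0)=-1→.XX/O../XO.; (2,2)=-1→.XX/O../.OX
ply 3, O at XXX/O../.O. | (1,1)=+1→XXX/OO./.O.*; (1,2)=+1→XXX/O.O/.O.; (2,0)=+1→XXX/O../OO.; (2,2)=+1→XXX/O../.OO
ply 4, X at XXX/OO./.O. | (1,2)=-1→XXX/OOX/.O.*; (2,0)=-1→XXX/OO./XO.; (2,2)=-1→XXX/OO./.OX
ply 5, O at XXX/OOX/.O. | (2,0)=-1→XXX/OOX/OO.; (2,2)=+1→XXX/OOX/.OO*
ply 6: XXX/OOX/.OO is terminal -1 (X); from .XX/.../.O. depth 6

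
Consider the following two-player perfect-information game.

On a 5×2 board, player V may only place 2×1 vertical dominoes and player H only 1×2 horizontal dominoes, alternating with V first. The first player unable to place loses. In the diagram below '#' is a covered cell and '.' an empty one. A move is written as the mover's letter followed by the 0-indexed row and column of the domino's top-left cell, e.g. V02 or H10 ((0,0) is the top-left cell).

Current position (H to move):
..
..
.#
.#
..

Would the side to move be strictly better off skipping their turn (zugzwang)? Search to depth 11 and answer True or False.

[../../.#/.#/..] H move#1: H00:+1/##/../.#/.#/..*, H10:+1/../##/.#/.#/.., H40:-1/../../.#/.#/##
[##/../.#/.#/..] V move#2: V10:-1/##/#./##/.#/..*, V20:-1/##/../##/##/.., V30:-1/##/../.#/##/#.
[##/#./##/.#/..] H move#3: H40:+1/##/#./##/.#/##*
[##/#./##/.#/##] end (terminal -1, V#4); searched ../../.#/.#/.. to 11
pass branch (V moves first from the same position):
  | [../../.#/.#/..] V move#1: V00:+1/#./#./.#/.#/..*, V01:+1/.#/.#/.#/.#/.., V10:+1/../#./##/.#/.., V20:-1/../../##/##/.., V30:-1/../../.#/##/#.
  | [#./#./.#/.#/..] H move#2: H40:-1/#./#./.#/.#/##*
  | [#./#./.#/.#/##] V move#3: V01:+1/##/##/.#/.#/##*, V20:+1/#./#./##/##/##
  | [##/##/.#/.#/##] end (terminal -1, H#4); searched ../../.#/.#/.. to 11
H moving scores +1; H passing scores -1

zugzwang(../../.#/.#/.., H) = False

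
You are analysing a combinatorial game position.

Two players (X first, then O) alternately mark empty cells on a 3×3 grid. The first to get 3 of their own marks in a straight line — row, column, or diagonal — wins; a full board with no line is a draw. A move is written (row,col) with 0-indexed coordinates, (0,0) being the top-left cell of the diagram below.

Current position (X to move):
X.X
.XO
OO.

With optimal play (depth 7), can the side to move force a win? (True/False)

X winning at [X.X/.XO/OO.]: True

p1 X@[X.X/.XO/OO.]: (0,1)[XXX/.XO/OO.]+1* (1,0)[X.X/XXO/OO.]-1 (2,2)[X.X/.XO/OOX]+1
p2 O@[XXX/.XO/OO.] terminal -1; root [X.X/.XO/OO.] d7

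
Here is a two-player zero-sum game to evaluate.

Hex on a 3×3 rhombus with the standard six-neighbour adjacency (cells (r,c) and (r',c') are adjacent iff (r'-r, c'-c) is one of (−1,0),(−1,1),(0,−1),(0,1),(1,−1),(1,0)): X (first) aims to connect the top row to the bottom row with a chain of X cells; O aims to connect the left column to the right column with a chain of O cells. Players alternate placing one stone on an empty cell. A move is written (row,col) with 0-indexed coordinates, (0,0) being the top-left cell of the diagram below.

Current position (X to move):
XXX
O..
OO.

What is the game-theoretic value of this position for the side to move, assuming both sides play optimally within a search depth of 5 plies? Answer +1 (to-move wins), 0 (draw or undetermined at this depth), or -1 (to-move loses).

[XXX/O../OO.] X move#1: (1,1):-1/XXX/OX./OO.*, (1,2):-1/XXX/O.X/OO., (2,2):-1/XXX/O../OOX
[XXX/OX./OO.] O move#2: (1,2):+1/XXX/OXO/OO.*, (2,2):+1/XXX/OX./OOO
[XXX/OXO/OO.] end (terminal -1, X#3); searched XXX/O../OO. to 5

value(XXX/O../OO., X) = -1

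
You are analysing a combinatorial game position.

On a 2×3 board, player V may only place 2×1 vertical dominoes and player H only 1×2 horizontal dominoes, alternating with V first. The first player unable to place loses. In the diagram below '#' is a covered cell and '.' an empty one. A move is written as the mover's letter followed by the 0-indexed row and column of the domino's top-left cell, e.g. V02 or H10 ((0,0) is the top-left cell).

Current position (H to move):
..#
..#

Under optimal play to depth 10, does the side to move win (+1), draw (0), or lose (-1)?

value(..#/..#, H) = +1

[..#/..#] H move#1: H00:+1/###/..#*, H10:+1/..#/###
[###/..#] end (terminal -1, V#2); searched ..#/..# to 10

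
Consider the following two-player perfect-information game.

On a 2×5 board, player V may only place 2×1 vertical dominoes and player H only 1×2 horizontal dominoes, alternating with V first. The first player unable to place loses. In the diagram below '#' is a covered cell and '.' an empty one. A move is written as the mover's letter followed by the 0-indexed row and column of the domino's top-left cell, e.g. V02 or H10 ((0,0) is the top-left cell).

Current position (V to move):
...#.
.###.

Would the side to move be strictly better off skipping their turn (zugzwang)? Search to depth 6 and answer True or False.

p1 V@[...#./.###.]: V00[#..#./####.]+1* V04[...##/.####]-1
p2 H@[#..#./####.]: H01[####./####.]-1*
p3 V@[####./####.]: V04[#####/#####]+1*
p4 H@[#####/#####] terminal -1; root [...#./.###.] d6
if V skipped the turn, H would face:
~ p1 H@[...#./.###.]: H00[##.#./.###.]-1* H01[.###./.###.]-1
~ p2 V@[##.#./.###.]: V04[##.##/.####]+1*
~ p3 H@[##.##/.####] terminal -1; root [...#./.###.] d6
compare (V): move=+1 vs pass=+1

zugzwang(...#./.###., V) = False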